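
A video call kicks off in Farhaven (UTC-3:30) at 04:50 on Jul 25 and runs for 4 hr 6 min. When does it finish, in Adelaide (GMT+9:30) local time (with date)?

21:56 on July 25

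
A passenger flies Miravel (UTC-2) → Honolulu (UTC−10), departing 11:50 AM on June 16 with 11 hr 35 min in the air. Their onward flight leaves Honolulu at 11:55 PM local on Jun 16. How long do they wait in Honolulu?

Convert departure to UTC: 11:50 AM + 2:00 = 1:50 PM UTC on Jun 16.
Add 11 hours and 35 minutes flight time → 1:25 AM UTC (Jun 17).
Honolulu is UTC−10:00, so local arrival = 1:25 AM − 10:00 = 3:25 PM on Jun 16.
Layover = 11:55 PM − 3:25 PM = 8 hours 30 minutes.

8 hours 30 minutes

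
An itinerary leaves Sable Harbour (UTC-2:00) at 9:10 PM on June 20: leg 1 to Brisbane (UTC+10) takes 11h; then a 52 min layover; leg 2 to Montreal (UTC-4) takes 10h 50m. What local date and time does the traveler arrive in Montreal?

Convert departure to UTC: 9:10 PM + 2:00 = 11:10 PM UTC on Jun 20.
Add 11 hours leg 1 → 10:10 AM UTC (Jun 21).
Add 52 minutes layover in Brisbane → 11:02 AM UTC.
Add 10 hours and 50 minutes leg 2 → 9:52 PM UTC.
Montreal is UTC−4:00, so local arrival = 9:52 PM − 4:00 = 5:52 PM on Jun 21.

5:52 PM on June 21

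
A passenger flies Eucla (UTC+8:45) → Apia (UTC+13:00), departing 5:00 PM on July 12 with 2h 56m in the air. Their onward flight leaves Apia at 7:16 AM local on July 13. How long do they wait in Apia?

7 hours 5 minutes

Convert departure to UTC: 5:00 PM − 8:45 = 8:15 AM UTC on Jul 12.
Add 2 hours 56 minutes flight time → 11:11 AM UTC.
Apia is UTC+13:00, so local arrival = 11:11 AM + 13:00 = 12:11 AM on Jul 13.
Layover = 7:16 AM − 12:11 AM = 7 hours 5 minutes.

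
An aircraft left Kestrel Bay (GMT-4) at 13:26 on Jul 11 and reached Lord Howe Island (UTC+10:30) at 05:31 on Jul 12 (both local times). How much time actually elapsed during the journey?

1 hour 35 minutes

Departure in UTC: 13:26 + 4:00 = 17:26 on Jul 11.
Arrival in UTC: 05:31 − 10:30 = 19:01 on Jul 11.
Elapsed = 19:01 − 17:26 = 1 hour 35 minutes.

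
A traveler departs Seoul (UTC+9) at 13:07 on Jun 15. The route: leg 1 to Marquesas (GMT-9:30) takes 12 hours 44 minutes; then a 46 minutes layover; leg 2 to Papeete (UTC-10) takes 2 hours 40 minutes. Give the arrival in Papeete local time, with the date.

Convert departure to UTC: 13:07 − 9:00 = 04:07 UTC on Jun 15.
Add 12 hours and 44 minutes leg 1 → 16:51 UTC.
Add 46 minutes layover in Marquesas → 17:37 UTC.
Add 2 hours and 40 minutes leg 2 → 20:17 UTC.
Papeete is UTC−10:00, so local arrival = 20:17 − 10:00 = 10:17 on Jun 15.

10:17 on June 15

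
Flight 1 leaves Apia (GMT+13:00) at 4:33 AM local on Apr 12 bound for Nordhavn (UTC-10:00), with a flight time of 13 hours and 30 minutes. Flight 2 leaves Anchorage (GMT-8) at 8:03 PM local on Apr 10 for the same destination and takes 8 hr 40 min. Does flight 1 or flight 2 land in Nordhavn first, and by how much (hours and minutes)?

the second, by 16 hours 20 minutes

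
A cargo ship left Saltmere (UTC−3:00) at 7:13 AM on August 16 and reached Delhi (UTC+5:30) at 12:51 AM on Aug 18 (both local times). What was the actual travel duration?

33 hours 8 minutes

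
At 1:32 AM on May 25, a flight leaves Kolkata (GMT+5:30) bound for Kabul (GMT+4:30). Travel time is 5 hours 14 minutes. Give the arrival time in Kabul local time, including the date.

5:46 AM on May 25

Kabul is 1:00 behind Kolkata.
After 5 hours and 14 minutes it is 6:46 AM in Kolkata.
Shift by the zone difference: 6:46 AM − 1:00 = 5:46 AM on May 25 in Kabul.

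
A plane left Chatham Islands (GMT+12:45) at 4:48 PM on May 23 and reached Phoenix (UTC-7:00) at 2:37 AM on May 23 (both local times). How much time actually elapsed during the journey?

5 hours 34 minutes

Departure in UTC: 4:48 PM − 12:45 = 4:03 AM on May 23.
Arrival in UTC: 2:37 AM + 7:00 = 9:37 AM on May 23.
Elapsed = 9:37 AM − 4:03 AM = 5 hours 34 minutes.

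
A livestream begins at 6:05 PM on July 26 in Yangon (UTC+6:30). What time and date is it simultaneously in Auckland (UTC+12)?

In UTC: 6:05 PM − 6:30 = 11:35 AM on Jul 26.
Auckland is UTC+12:00: 11:35 AM + 12:00 = 11:35 PM on Jul 26.

11:35 PM on Jul 26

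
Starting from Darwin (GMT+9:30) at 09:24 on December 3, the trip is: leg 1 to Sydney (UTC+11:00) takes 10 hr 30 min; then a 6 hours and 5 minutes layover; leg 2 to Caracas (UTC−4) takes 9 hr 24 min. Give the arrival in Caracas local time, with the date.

Convert departure to UTC: 09:24 − 9:30 = 23:54 UTC on Dec 2.
Add 10 hours and 30 minutes leg 1 → 10:24 UTC (Dec 3).
Add 6 hours and 5 minutes layover in Sydney → 16:29 UTC.
Add 9 hours and 24 minutes leg 2 → 01:53 UTC (Dec 4).
Caracas is UTC−4:00, so local arrival = 01:53 − 4:00 = 21:53 on Dec 3.

21:53 on Dec 3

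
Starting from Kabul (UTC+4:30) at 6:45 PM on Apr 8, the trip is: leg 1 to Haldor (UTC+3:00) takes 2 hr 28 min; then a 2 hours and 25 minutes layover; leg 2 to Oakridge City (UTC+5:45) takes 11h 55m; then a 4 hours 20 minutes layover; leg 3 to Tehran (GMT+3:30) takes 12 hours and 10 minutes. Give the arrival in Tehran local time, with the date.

Convert departure to UTC: 6:45 PM − 4:30 = 2:15 PM UTC on Apr 8.
Add 2 hours and 28 minutes leg 1 → 4:43 PM UTC.
Add 2 hours 25 minutes layover in Haldor → 7:08 PM UTC.
Add 11 hours and 55 minutes leg 2 → 7:03 AM UTC (Apr 9).
Add 4 hours 20 minutes layover in Oakridge City → 11:23 AM UTC.
Add 12 hours 10 minutes leg 3 → 11:33 PM UTC.
Tehran is UTC+3:30, so local arrival = 11:33 PM + 3:30 = 3:03 AM on Apr 10.

3:03 AM on April 10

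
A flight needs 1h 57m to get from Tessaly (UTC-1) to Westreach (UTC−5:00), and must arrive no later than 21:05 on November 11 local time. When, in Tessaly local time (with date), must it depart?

23:08 on November 11

Target arrival in UTC: 21:05 + 5:00 = 02:05 on Nov 12.
Subtract 1 hour 57 minutes → departure 00:08 UTC on Nov 12.
Tessaly is UTC−1:00: 00:08 − 1:00 = 23:08 on Nov 11.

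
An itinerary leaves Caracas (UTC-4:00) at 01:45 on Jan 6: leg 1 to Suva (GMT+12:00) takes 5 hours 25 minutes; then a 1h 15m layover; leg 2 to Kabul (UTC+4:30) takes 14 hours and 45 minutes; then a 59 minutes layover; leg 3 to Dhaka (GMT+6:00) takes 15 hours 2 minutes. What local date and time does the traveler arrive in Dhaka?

01:11 on January 8

Convert departure to UTC: 01:45 + 4:00 = 05:45 UTC on Jan 6.
Add 5 hours 25 minutes leg 1 → 11:10 UTC.
Add 1 hour 15 minutes layover in Suva → 12:25 UTC.
Add 14 hours and 45 minutes leg 2 → 03:10 UTC (Jan 7).
Add 59 minutes layover in Kabul → 04:09 UTC.
Add 15 hours and 2 minutes leg 3 → 19:11 UTC.
Dhaka is UTC+6:00, so local arrival = 19:11 + 6:00 = 01:11 on Jan 8.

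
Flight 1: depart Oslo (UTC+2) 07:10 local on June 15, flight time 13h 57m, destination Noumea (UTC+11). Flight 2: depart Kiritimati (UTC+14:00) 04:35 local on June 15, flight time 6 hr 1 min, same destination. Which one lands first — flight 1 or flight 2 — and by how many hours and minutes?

the second, by 22 hours 31 minutes

Flight 1 in UTC: 07:10 − 2:00 = 05:10 on Jun 15.
+13 hours and 57 minutes → arrive 19:07 UTC on Jun 15.
Flight 2 in UTC: 04:35 − 14:00 = 14:35 on Jun 14.
+6 hours and 1 minute → arrive 20:36 UTC on Jun 14.
Flight 2 lands earlier by 22 hours 31 minutes.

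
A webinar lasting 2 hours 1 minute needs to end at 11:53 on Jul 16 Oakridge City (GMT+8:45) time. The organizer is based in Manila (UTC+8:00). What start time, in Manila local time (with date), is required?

09:07 on July 16

Target end time in UTC: 11:53 − 8:45 = 03:08 on Jul 16.
Subtract 2 hours 1 minute → start 01:07 UTC on Jul 16.
Manila is UTC+8:00: 01:07 + 8:00 = 09:07 on Jul 16.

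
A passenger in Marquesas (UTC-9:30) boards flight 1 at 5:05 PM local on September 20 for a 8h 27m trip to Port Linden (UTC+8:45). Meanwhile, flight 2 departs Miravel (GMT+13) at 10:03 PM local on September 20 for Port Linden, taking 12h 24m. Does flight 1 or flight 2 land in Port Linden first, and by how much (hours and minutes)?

Flight 1 in UTC: 5:05 PM + 9:30 = 2:35 AM on Sep 21.
+8 hours 27 minutes → arrive 11:02 AM UTC on Sep 21.
Flight 2 in UTC: 10:03 PM − 13:00 = 9:03 AM on Sep 20.
+12 hours and 24 minutes → arrive 9:27 PM UTC on Sep 20.
Flight 2 lands earlier by 13 hours 35 minutes.

the second, by 13 hours 35 minutes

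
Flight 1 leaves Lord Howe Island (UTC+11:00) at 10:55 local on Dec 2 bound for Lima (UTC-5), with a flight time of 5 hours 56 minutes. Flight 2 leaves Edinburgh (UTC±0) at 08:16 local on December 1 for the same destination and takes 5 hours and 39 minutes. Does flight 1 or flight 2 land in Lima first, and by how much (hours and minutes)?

the second, by 15 hours 56 minutes

Flight 1 in UTC: 10:55 − 11:00 = 23:55 on Dec 1.
+5 hours and 56 minutes → arrive 05:51 UTC on Dec 2.
Flight 2 departs at 08:16 UTC (Dec 1).
+5 hours 39 minutes → arrive 13:55 UTC on Dec 1.
Flight 2 lands earlier by 15 hours 56 minutes.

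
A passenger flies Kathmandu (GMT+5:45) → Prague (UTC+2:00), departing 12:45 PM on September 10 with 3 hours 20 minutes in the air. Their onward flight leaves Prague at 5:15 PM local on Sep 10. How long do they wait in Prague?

Convert departure to UTC: 12:45 PM − 5:45 = 7:00 AM UTC on Sep 10.
Add 3 hours and 20 minutes flight time → 10:20 AM UTC.
Prague is UTC+2:00, so local arrival = 10:20 AM + 2:00 = 12:20 PM on Sep 10.
Layover = 5:15 PM − 12:20 PM = 4 hours 55 minutes.

4 hours 55 minutes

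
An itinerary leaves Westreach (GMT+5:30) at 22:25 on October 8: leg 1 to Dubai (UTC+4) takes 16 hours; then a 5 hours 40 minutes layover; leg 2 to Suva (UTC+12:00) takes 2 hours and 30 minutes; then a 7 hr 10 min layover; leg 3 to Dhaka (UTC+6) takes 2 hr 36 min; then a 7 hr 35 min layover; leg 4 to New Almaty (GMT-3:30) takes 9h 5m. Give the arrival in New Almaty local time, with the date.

Convert departure to UTC: 22:25 − 5:30 = 16:55 UTC on Oct 8.
Add 16 hours leg 1 → 08:55 UTC (Oct 9).
Add 5 hours 40 minutes layover in Dubai → 14:35 UTC.
Add 2 hours 30 minutes leg 2 → 17:05 UTC.
Add 7 hours 10 minutes layover in Suva → 00:15 UTC (Oct 10).
Add 2 hours and 36 minutes leg 3 → 02:51 UTC.
Add 7 hours 35 minutes layover in Dhaka → 10:26 UTC.
Add 9 hours and 5 minutes leg 4 → 19:31 UTC.
New Almaty is UTC−3:30, so local arrival = 19:31 − 3:30 = 16:01 on Oct 10.

16:01 on Oct 10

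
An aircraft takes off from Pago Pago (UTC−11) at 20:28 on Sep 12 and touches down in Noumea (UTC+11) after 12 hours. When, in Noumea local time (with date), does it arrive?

06:28 on September 14

Convert departure to UTC: 20:28 + 11:00 = 07:28 UTC on Sep 13.
Add 12 hours travel time → 19:28 UTC.
Noumea is UTC+11:00, so local arrival = 19:28 + 11:00 = 06:28 on Sep 14.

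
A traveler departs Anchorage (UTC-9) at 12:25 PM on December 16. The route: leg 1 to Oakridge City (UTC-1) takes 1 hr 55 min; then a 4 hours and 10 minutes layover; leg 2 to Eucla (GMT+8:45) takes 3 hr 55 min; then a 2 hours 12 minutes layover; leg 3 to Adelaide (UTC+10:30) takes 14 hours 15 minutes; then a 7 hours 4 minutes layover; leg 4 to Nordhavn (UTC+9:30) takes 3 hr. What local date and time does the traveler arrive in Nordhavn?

Convert departure to UTC: 12:25 PM + 9:00 = 9:25 PM UTC on Dec 16.
Add 1 hour and 55 minutes leg 1 → 11:20 PM UTC.
Add 4 hours 10 minutes layover in Oakridge City → 3:30 AM UTC (Dec 17).
Add 3 hours and 55 minutes leg 2 → 7:25 AM UTC.
Add 2 hours 12 minutes layover in Eucla → 9:37 AM UTC.
Add 14 hours 15 minutes leg 3 → 11:52 PM UTC.
Add 7 hours 4 minutes layover in Adelaide → 6:56 AM UTC (Dec 18).
Add 3 hours leg 4 → 9:56 AM UTC.
Nordhavn is UTC+9:30, so local arrival = 9:56 AM + 9:30 = 7:26 PM on Dec 18.

7:26 PM on December 18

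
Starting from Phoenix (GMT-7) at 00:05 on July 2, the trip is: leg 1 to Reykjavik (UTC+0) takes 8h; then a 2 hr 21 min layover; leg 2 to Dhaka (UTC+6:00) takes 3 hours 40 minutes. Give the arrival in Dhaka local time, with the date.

03:06 on July 3

Convert departure to UTC: 00:05 + 7:00 = 07:05 UTC on Jul 2.
Add 8 hours leg 1 → 15:05 UTC.
Add 2 hours 21 minutes layover in Reykjavik → 17:26 UTC.
Add 3 hours 40 minutes leg 2 → 21:06 UTC.
Dhaka is UTC+6:00, so local arrival = 21:06 + 6:00 = 03:06 on Jul 3.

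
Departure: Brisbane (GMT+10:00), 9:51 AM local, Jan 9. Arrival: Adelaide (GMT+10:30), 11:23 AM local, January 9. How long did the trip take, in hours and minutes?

1 hour 2 minutes

Departure in UTC: 9:51 AM − 10:00 = 11:51 PM on Jan 8.
Arrival in UTC: 11:23 AM − 10:30 = 12:53 AM on Jan 9.
Elapsed = 12:53 AM − 11:51 PM (+1 day) = 1 hour 2 minutes.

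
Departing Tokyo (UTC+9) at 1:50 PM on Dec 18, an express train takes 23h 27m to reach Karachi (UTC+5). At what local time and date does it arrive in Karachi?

Karachi is 4:00 behind Tokyo.
After 23 hours 27 minutes it is 1:17 PM (Dec 19) in Tokyo.
Shift by the zone difference: 1:17 PM − 4:00 = 9:17 AM on Dec 19 in Karachi.

9:17 AM on Dec 19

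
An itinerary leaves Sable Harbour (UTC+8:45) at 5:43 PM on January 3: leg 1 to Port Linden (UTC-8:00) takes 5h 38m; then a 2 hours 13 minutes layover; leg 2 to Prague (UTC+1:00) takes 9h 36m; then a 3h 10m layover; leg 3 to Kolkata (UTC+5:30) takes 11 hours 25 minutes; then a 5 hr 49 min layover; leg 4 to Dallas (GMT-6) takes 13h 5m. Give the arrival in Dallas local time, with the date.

5:54 AM on Jan 5

Convert departure to UTC: 5:43 PM − 8:45 = 8:58 AM UTC on Jan 3.
Add 5 hours 38 minutes leg 1 → 2:36 PM UTC.
Add 2 hours and 13 minutes layover in Port Linden → 4:49 PM UTC.
Add 9 hours 36 minutes leg 2 → 2:25 AM UTC (Jan 4).
Add 3 hours 10 minutes layover in Prague → 5:35 AM UTC.
Add 11 hours and 25 minutes leg 3 → 5:00 PM UTC.
Add 5 hours and 49 minutes layover in Kolkata → 10:49 PM UTC.
Add 13 hours 5 minutes leg 4 → 11:54 AM UTC (Jan 5).
Dallas is UTC−6:00, so local arrival = 11:54 AM − 6:00 = 5:54 AM on Jan 5.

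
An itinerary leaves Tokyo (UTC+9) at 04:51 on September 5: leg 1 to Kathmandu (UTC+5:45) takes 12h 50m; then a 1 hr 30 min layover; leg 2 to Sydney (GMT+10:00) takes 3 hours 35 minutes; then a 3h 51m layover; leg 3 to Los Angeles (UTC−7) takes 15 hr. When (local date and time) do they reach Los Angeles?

Convert departure to UTC: 04:51 − 9:00 = 19:51 UTC on Sep 4.
Add 12 hours and 50 minutes leg 1 → 08:41 UTC (Sep 5).
Add 1 hour and 30 minutes layover in Kathmandu → 10:11 UTC.
Add 3 hours and 35 minutes leg 2 → 13:46 UTC.
Add 3 hours and 51 minutes layover in Sydney → 17:37 UTC.
Add 15 hours leg 3 → 08:37 UTC (Sep 6).
Los Angeles is UTC−7:00, so local arrival = 08:37 − 7:00 = 01:37 on Sep 6.

01:37 on Sep 6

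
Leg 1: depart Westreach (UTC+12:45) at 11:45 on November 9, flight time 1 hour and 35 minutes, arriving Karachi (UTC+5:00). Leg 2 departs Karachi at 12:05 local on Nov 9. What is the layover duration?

6 hours 30 minutes

Convert departure to UTC: 11:45 − 12:45 = 23:00 UTC on Nov 8.
Add 1 hour and 35 minutes flight time → 00:35 UTC (Nov 9).
Karachi is UTC+5:00, so local arrival = 00:35 + 5:00 = 05:35 on Nov 9.
Layover = 12:05 − 05:35 = 6 hours 30 minutes.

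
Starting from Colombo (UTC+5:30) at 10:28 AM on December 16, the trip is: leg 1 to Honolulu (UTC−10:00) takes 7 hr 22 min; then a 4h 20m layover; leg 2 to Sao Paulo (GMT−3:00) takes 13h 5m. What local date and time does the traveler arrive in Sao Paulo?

2:45 AM on December 17

Convert departure to UTC: 10:28 AM − 5:30 = 4:58 AM UTC on Dec 16.
Add 7 hours 22 minutes leg 1 → 12:20 PM UTC.
Add 4 hours 20 minutes layover in Honolulu → 4:40 PM UTC.
Add 13 hours and 5 minutes leg 2 → 5:45 AM UTC (Dec 17).
Sao Paulo is UTC−3:00, so local arrival = 5:45 AM − 3:00 = 2:45 AM on Dec 17.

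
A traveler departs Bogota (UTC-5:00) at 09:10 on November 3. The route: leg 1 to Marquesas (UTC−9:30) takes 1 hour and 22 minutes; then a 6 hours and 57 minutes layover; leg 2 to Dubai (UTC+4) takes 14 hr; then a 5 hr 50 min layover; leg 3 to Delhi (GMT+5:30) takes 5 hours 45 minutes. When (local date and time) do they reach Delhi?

05:34 on November 5

Convert departure to UTC: 09:10 + 5:00 = 14:10 UTC on Nov 3.
Add 1 hour 22 minutes leg 1 → 15:32 UTC.
Add 6 hours and 57 minutes layover in Marquesas → 22:29 UTC.
Add 14 hours leg 2 → 12:29 UTC (Nov 4).
Add 5 hours and 50 minutes layover in Dubai → 18:19 UTC.
Add 5 hours 45 minutes leg 3 → 00:04 UTC (Nov 5).
Delhi is UTC+5:30, so local arrival = 00:04 + 5:30 = 05:34 on Nov 5.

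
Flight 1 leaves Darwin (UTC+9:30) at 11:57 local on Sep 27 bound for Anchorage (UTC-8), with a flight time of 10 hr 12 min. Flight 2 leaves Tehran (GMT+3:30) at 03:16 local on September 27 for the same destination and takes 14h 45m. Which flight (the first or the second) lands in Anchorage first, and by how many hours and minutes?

the first, by 1 hour 52 minutes

Flight 1 in UTC: 11:57 − 9:30 = 02:27 on Sep 27.
+10 hours and 12 minutes → arrive 12:39 UTC on Sep 27.
Flight 2 in UTC: 03:16 − 3:30 = 23:46 on Sep 26.
+14 hours 45 minutes → arrive 14:31 UTC on Sep 27.
Flight 1 lands earlier by 1 hour 52 minutes.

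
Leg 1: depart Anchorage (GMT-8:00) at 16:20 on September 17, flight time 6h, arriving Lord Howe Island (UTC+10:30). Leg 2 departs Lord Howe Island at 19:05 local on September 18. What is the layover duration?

2 hours 15 minutes

Convert departure to UTC: 16:20 + 8:00 = 00:20 UTC on Sep 18.
Add 6 hours flight time → 06:20 UTC.
Lord Howe Island is UTC+10:30, so local arrival = 06:20 + 10:30 = 16:50 on Sep 18.
Layover = 19:05 − 16:50 = 2 hours 15 minutes.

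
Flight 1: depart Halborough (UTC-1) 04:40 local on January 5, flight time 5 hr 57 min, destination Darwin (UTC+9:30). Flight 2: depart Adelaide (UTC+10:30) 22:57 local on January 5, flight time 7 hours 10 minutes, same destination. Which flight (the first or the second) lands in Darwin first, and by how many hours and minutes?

Flight 1 in UTC: 04:40 + 1:00 = 05:40 on Jan 5.
+5 hours and 57 minutes → arrive 11:37 UTC on Jan 5.
Flight 2 in UTC: 22:57 − 10:30 = 12:27 on Jan 5.
+7 hours 10 minutes → arrive 19:37 UTC on Jan 5.
Flight 1 lands earlier by 8 hours.

the first, by 8 hours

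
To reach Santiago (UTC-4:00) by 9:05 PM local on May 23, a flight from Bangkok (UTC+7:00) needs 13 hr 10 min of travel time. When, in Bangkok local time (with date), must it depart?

6:55 PM on May 23

Target arrival in UTC: 9:05 PM + 4:00 = 1:05 AM on May 24.
Subtract 13 hours and 10 minutes → departure 11:55 AM UTC on May 23.
Bangkok is UTC+7:00: 11:55 AM + 7:00 = 6:55 PM on May 23.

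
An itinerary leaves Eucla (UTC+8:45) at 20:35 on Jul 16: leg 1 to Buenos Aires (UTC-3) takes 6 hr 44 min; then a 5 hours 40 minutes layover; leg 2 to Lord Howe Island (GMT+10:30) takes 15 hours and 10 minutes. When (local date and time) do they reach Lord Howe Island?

Convert departure to UTC: 20:35 − 8:45 = 11:50 UTC on Jul 16.
Add 6 hours 44 minutes leg 1 → 18:34 UTC.
Add 5 hours 40 minutes layover in Buenos Aires → 00:14 UTC (Jul 17).
Add 15 hours 10 minutes leg 2 → 15:24 UTC.
Lord Howe Island is UTC+10:30, so local arrival = 15:24 + 10:30 = 01:54 on Jul 18.

01:54 on July 18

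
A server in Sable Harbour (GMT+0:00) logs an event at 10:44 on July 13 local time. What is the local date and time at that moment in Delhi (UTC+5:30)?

16:14 on July 13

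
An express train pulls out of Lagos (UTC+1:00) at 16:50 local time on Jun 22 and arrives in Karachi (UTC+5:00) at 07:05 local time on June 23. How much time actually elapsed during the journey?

10 hours 15 minutes

Departure in UTC: 16:50 − 1:00 = 15:50 on Jun 22.
Arrival in UTC: 07:05 − 5:00 = 02:05 on Jun 23.
Elapsed = 02:05 − 15:50 (+1 day) = 10 hours 15 minutes.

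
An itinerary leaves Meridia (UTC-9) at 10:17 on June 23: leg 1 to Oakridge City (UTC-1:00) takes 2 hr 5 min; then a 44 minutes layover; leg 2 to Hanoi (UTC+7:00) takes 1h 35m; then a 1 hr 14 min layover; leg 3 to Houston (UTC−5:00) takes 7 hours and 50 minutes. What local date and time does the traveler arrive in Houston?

03:45 on June 24

Convert departure to UTC: 10:17 + 9:00 = 19:17 UTC on Jun 23.
Add 2 hours 5 minutes leg 1 → 21:22 UTC.
Add 44 minutes layover in Oakridge City → 22:06 UTC.
Add 1 hour 35 minutes leg 2 → 23:41 UTC.
Add 1 hour 14 minutes layover in Hanoi → 00:55 UTC (Jun 24).
Add 7 hours 50 minutes leg 3 → 08:45 UTC.
Houston is UTC−5:00, so local arrival = 08:45 − 5:00 = 03:45 on Jun 24.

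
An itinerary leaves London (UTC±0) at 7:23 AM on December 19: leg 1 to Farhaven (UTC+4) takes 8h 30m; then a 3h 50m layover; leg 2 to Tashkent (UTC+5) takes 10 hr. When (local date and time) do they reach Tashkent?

London is at UTC+0, so departure is already 7:23 AM UTC on Dec 19.
Add 8 hours and 30 minutes leg 1 → 3:53 PM UTC.
Add 3 hours and 50 minutes layover in Farhaven → 7:43 PM UTC.
Add 10 hours leg 2 → 5:43 AM UTC (Dec 20).
Tashkent is UTC+5:00, so local arrival = 5:43 AM + 5:00 = 10:43 AM on Dec 20.

10:43 AM on December 20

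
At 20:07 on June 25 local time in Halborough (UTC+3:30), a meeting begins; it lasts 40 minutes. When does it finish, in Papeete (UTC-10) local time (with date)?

Papeete is 13:30 behind Halborough.
After 40 minutes it is 20:47 in Halborough.
Shift by the zone difference: 20:47 − 13:30 = 07:17 on Jun 25 in Papeete.

07:17 on June 25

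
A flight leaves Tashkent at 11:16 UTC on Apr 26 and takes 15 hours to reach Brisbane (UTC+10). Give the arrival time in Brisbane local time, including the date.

Departure is given in UTC: 11:16 on Apr 26.
Add 15 hours → 02:16 UTC (Apr 27).
Brisbane is UTC+10:00: 02:16 + 10:00 = 12:16 on Apr 27.

12:16 on April 27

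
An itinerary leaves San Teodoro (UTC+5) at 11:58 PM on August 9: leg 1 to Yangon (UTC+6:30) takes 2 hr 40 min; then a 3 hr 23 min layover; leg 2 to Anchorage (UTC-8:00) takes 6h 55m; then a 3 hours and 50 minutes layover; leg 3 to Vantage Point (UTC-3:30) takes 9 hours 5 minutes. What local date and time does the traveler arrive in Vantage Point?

Convert departure to UTC: 11:58 PM − 5:00 = 6:58 PM UTC on Aug 9.
Add 2 hours 40 minutes leg 1 → 9:38 PM UTC.
Add 3 hours and 23 minutes layover in Yangon → 1:01 AM UTC (Aug 10).
Add 6 hours 55 minutes leg 2 → 7:56 AM UTC.
Add 3 hours 50 minutes layover in Anchorage → 11:46 AM UTC.
Add 9 hours and 5 minutes leg 3 → 8:51 PM UTC.
Vantage Point is UTC−3:30, so local arrival = 8:51 PM − 3:30 = 5:21 PM on Aug 10.

5:21 PM on August 10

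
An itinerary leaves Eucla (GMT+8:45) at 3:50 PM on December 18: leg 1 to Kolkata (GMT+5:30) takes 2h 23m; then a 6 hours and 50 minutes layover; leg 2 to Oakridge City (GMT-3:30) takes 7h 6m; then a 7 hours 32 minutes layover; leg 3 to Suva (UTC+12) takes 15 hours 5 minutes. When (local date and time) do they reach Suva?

10:01 AM on Dec 20

Convert departure to UTC: 3:50 PM − 8:45 = 7:05 AM UTC on Dec 18.
Add 2 hours 23 minutes leg 1 → 9:28 AM UTC.
Add 6 hours 50 minutes layover in Kolkata → 4:18 PM UTC.
Add 7 hours 6 minutes leg 2 → 11:24 PM UTC.
Add 7 hours and 32 minutes layover in Oakridge City → 6:56 AM UTC (Dec 19).
Add 15 hours 5 minutes leg 3 → 10:01 PM UTC.
Suva is UTC+12:00, so local arrival = 10:01 PM + 12:00 = 10:01 AM on Dec 20.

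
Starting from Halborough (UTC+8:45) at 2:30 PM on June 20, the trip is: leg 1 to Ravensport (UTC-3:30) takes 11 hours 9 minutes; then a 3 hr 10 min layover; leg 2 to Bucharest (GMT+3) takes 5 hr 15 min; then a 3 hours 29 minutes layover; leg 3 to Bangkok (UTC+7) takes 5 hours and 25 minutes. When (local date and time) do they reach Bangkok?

Convert departure to UTC: 2:30 PM − 8:45 = 5:45 AM UTC on Jun 20.
Add 11 hours and 9 minutes leg 1 → 4:54 PM UTC.
Add 3 hours 10 minutes layover in Ravensport → 8:04 PM UTC.
Add 5 hours and 15 minutes leg 2 → 1:19 AM UTC (Jun 21).
Add 3 hours and 29 minutes layover in Bucharest → 4:48 AM UTC.
Add 5 hours 25 minutes leg 3 → 10:13 AM UTC.
Bangkok is UTC+7:00, so local arrival = 10:13 AM + 7:00 = 5:13 PM on Jun 21.

5:13 PM on Jun 21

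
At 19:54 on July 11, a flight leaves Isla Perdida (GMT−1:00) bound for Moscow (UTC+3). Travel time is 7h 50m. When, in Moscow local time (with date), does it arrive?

Convert departure to UTC: 19:54 + 1:00 = 20:54 UTC on Jul 11.
Add 7 hours and 50 minutes travel time → 04:44 UTC (Jul 12).
Moscow is UTC+3:00, so local arrival = 04:44 + 3:00 = 07:44 on Jul 12.

07:44 on July 12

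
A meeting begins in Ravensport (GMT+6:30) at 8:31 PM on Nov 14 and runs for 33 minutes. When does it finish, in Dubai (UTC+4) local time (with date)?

Dubai is 2:30 behind Ravensport.
After 33 minutes it is 9:04 PM in Ravensport.
Shift by the zone difference: 9:04 PM − 2:30 = 6:34 PM on Nov 14 in Dubai.

6:34 PM on November 14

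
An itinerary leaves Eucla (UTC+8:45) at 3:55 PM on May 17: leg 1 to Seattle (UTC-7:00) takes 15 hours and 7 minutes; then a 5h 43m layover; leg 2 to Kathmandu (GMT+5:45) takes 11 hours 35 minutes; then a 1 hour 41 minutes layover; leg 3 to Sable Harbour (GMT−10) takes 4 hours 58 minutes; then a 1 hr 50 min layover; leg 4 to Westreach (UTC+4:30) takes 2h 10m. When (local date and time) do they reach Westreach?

6:44 AM on May 19

Convert departure to UTC: 3:55 PM − 8:45 = 7:10 AM UTC on May 17.
Add 15 hours and 7 minutes leg 1 → 10:17 PM UTC.
Add 5 hours and 43 minutes layover in Seattle → 4:00 AM UTC (May 18).
Add 11 hours 35 minutes leg 2 → 3:35 PM UTC.
Add 1 hour 41 minutes layover in Kathmandu → 5:16 PM UTC.
Add 4 hours 58 minutes leg 3 → 10:14 PM UTC.
Add 1 hour 50 minutes layover in Sable Harbour → 12:04 AM UTC (May 19).
Add 2 hours and 10 minutes leg 4 → 2:14 AM UTC.
Westreach is UTC+4:30, so local arrival = 2:14 AM + 4:30 = 6:44 AM on May 19.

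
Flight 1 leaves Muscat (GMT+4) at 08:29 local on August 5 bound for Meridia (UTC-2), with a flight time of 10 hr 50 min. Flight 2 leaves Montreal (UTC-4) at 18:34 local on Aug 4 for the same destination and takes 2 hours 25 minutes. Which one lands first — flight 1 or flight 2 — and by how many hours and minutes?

the second, by 14 hours 20 minutes

Flight 1 in UTC: 08:29 − 4:00 = 04:29 on Aug 5.
+10 hours and 50 minutes → arrive 15:19 UTC on Aug 5.
Flight 2 in UTC: 18:34 + 4:00 = 22:34 on Aug 4.
+2 hours and 25 minutes → arrive 00:59 UTC on Aug 5.
Flight 2 lands earlier by 14 hours 20 minutes.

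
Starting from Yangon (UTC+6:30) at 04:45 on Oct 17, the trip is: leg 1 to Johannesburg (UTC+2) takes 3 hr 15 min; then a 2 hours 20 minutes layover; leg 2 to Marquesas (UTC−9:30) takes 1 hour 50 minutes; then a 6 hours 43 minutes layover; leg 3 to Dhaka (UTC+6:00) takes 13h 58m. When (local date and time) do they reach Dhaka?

08:21 on October 18

Convert departure to UTC: 04:45 − 6:30 = 22:15 UTC on Oct 16.
Add 3 hours 15 minutes leg 1 → 01:30 UTC (Oct 17).
Add 2 hours 20 minutes layover in Johannesburg → 03:50 UTC.
Add 1 hour 50 minutes leg 2 → 05:40 UTC.
Add 6 hours 43 minutes layover in Marquesas → 12:23 UTC.
Add 13 hours 58 minutes leg 3 → 02:21 UTC (Oct 18).
Dhaka is UTC+6:00, so local arrival = 02:21 + 6:00 = 08:21 on Oct 18.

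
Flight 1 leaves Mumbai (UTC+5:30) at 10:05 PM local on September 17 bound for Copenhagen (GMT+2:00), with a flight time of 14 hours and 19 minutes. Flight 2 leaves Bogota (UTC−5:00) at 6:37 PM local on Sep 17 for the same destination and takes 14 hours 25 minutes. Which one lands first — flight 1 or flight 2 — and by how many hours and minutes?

the first, by 7 hours 8 minutes

Flight 1 in UTC: 10:05 PM − 5:30 = 4:35 PM on Sep 17.
+14 hours and 19 minutes → arrive 6:54 AM UTC on Sep 18.
Flight 2 in UTC: 6:37 PM + 5:00 = 11:37 PM on Sep 17.
+14 hours 25 minutes → arrive 2:02 PM UTC on Sep 18.
Flight 1 lands earlier by 7 hours 8 minutes.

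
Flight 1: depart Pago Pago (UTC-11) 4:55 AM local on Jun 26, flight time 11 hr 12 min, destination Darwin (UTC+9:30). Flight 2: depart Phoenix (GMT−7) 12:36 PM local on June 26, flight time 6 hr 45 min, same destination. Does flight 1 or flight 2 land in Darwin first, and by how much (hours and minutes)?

the second, by 46 minutes

Flight 1 in UTC: 4:55 AM + 11:00 = 3:55 PM on Jun 26.
+11 hours and 12 minutes → arrive 3:07 AM UTC on Jun 27.
Flight 2 in UTC: 12:36 PM + 7:00 = 7:36 PM on Jun 26.
+6 hours and 45 minutes → arrive 2:21 AM UTC on Jun 27.
Flight 2 lands earlier by 46 minutes.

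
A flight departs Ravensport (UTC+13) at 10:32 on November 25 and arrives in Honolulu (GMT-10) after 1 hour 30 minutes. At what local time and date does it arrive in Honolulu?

Convert departure to UTC: 10:32 − 13:00 = 21:32 UTC on Nov 24.
Add 1 hour 30 minutes travel time → 23:02 UTC.
Honolulu is UTC−10:00, so local arrival = 23:02 − 10:00 = 13:02 on Nov 24.

13:02 on November 24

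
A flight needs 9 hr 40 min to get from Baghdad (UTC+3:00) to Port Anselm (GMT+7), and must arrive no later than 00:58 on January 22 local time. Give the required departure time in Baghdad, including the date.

11:18 on Jan 21

Target arrival in UTC: 00:58 − 7:00 = 17:58 on Jan 21.
Subtract 9 hours and 40 minutes → departure 08:18 UTC on Jan 21.
Baghdad is UTC+3:00: 08:18 + 3:00 = 11:18 on Jan 21.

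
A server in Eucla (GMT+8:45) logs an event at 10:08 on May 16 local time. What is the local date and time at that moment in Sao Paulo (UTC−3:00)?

22:23 on May 15

In UTC: 10:08 − 8:45 = 01:23 on May 16.
Sao Paulo is UTC−3:00: 01:23 − 3:00 = 22:23 on May 15.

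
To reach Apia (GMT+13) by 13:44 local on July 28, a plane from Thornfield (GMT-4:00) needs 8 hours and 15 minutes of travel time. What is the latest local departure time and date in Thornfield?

12:29 on July 27

Target arrival in UTC: 13:44 − 13:00 = 00:44 on Jul 28.
Subtract 8 hours and 15 minutes → departure 16:29 UTC on Jul 27.
Thornfield is UTC−4:00: 16:29 − 4:00 = 12:29 on Jul 27.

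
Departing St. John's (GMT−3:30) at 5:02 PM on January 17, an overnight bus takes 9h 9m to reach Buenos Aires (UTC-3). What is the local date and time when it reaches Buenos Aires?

2:41 AM on January 18

Buenos Aires is 0:30 ahead of St. John's.
After 9 hours and 9 minutes it is 2:11 AM (Jan 18) in St. John's.
Shift by the zone difference: 2:11 AM + 0:30 = 2:41 AM on Jan 18 in Buenos Aires.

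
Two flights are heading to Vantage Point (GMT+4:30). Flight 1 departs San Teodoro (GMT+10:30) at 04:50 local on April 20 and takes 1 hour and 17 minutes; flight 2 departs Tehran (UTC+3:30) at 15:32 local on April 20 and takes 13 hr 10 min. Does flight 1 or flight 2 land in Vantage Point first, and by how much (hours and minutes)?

Flight 1 in UTC: 04:50 − 10:30 = 18:20 on Apr 19.
+1 hour and 17 minutes → arrive 19:37 UTC on Apr 19.
Flight 2 in UTC: 15:32 − 3:30 = 12:02 on Apr 20.
+13 hours and 10 minutes → arrive 01:12 UTC on Apr 21.
Flight 1 lands earlier by 29 hours 35 minutes.

the first, by 29 hours 35 minutes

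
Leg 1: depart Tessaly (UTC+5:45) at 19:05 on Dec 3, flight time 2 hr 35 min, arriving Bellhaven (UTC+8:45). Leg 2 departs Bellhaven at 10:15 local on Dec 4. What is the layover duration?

9 hours 35 minutes

Convert departure to UTC: 19:05 − 5:45 = 13:20 UTC on Dec 3.
Add 2 hours and 35 minutes flight time → 15:55 UTC.
Bellhaven is UTC+8:45, so local arrival = 15:55 + 8:45 = 00:40 on Dec 4.
Layover = 10:15 − 00:40 = 9 hours 35 minutes.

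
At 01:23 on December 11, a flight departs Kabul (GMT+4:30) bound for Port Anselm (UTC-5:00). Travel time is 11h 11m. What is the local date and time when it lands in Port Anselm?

Port Anselm is 9:30 behind Kabul.
After 11 hours 11 minutes it is 12:34 in Kabul.
Shift by the zone difference: 12:34 − 9:30 = 03:04 on Dec 11 in Port Anselm.

03:04 on December 11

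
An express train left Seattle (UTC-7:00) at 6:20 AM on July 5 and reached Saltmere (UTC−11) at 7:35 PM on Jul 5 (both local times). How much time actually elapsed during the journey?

Departure in UTC: 6:20 AM + 7:00 = 1:20 PM on Jul 5.
Arrival in UTC: 7:35 PM + 11:00 = 6:35 AM on Jul 6.
Elapsed = 6:35 AM − 1:20 PM (+1 day) = 17 hours 15 minutes.

17 hours 15 minutes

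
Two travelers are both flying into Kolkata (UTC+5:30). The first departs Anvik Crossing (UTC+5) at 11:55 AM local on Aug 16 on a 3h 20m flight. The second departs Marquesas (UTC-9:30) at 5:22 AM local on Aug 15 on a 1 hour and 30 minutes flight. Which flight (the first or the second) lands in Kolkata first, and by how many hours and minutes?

the second, by 17 hours 53 minutes

Flight 1 in UTC: 11:55 AM − 5:00 = 6:55 AM on Aug 16.
+3 hours and 20 minutes → arrive 10:15 AM UTC on Aug 16.
Flight 2 in UTC: 5:22 AM + 9:30 = 2:52 PM on Aug 15.
+1 hour 30 minutes → arrive 4:22 PM UTC on Aug 15.
Flight 2 lands earlier by 17 hours 53 minutes.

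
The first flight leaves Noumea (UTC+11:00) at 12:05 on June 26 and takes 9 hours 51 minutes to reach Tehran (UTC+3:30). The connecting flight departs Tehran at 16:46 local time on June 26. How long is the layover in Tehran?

2 hours 20 minutes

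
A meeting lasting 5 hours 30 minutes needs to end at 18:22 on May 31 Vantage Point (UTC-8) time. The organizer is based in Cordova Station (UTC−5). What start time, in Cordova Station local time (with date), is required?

Target end time in UTC: 18:22 + 8:00 = 02:22 on Jun 1.
Subtract 5 hours and 30 minutes → start 20:52 UTC on May 31.
Cordova Station is UTC−5:00: 20:52 − 5:00 = 15:52 on May 31.

15:52 on May 31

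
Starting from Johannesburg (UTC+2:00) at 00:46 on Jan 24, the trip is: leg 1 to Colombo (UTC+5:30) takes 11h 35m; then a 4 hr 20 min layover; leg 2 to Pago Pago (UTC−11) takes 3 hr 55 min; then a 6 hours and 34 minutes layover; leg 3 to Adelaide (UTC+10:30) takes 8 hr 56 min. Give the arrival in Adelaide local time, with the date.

Convert departure to UTC: 00:46 − 2:00 = 22:46 UTC on Jan 23.
Add 11 hours and 35 minutes leg 1 → 10:21 UTC (Jan 24).
Add 4 hours and 20 minutes layover in Colombo → 14:41 UTC.
Add 3 hours 55 minutes leg 2 → 18:36 UTC.
Add 6 hours 34 minutes layover in Pago Pago → 01:10 UTC (Jan 25).
Add 8 hours 56 minutes leg 3 → 10:06 UTC.
Adelaide is UTC+10:30, so local arrival = 10:06 + 10:30 = 20:36 on Jan 25.

20:36 on January 25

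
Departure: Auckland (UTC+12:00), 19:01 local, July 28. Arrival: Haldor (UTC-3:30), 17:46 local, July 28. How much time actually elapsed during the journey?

14 hours 15 minutes

Departure in UTC: 19:01 − 12:00 = 07:01 on Jul 28.
Arrival in UTC: 17:46 + 3:30 = 21:16 on Jul 28.
Elapsed = 21:16 − 07:01 = 14 hours 15 minutes.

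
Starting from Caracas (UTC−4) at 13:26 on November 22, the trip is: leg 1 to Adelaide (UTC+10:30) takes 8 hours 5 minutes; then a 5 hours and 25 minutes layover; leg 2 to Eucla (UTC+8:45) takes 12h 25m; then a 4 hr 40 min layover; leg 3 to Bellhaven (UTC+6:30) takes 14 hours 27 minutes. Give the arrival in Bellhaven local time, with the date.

20:58 on Nov 24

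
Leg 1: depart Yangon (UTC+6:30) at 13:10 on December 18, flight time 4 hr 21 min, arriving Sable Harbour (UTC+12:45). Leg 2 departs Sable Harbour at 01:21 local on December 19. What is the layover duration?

1 hour 35 minutes

Convert departure to UTC: 13:10 − 6:30 = 06:40 UTC on Dec 18.
Add 4 hours and 21 minutes flight time → 11:01 UTC.
Sable Harbour is UTC+12:45, so local arrival = 11:01 + 12:45 = 23:46 on Dec 18.
Layover = 01:21 − 23:46 (+1 day) = 1 hour 35 minutes.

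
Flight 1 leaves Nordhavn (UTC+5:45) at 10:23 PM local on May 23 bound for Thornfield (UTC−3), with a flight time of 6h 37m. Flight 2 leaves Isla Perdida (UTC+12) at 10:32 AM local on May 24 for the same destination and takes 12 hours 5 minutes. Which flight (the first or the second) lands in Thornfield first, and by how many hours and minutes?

the first, by 11 hours 22 minutes

Flight 1 in UTC: 10:23 PM − 5:45 = 4:38 PM on May 23.
+6 hours 37 minutes → arrive 11:15 PM UTC on May 23.
Flight 2 in UTC: 10:32 AM − 12:00 = 10:32 PM on May 23.
+12 hours 5 minutes → arrive 10:37 AM UTC on May 24.
Flight 1 lands earlier by 11 hours 22 minutes.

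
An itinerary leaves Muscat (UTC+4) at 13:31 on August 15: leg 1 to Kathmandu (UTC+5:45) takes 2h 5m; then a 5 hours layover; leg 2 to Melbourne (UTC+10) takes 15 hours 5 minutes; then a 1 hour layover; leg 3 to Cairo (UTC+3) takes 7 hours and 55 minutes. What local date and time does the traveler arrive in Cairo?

Convert departure to UTC: 13:31 − 4:00 = 09:31 UTC on Aug 15.
Add 2 hours 5 minutes leg 1 → 11:36 UTC.
Add 5 hours layover in Kathmandu → 16:36 UTC.
Add 15 hours and 5 minutes leg 2 → 07:41 UTC (Aug 16).
Add 1 hour layover in Melbourne → 08:41 UTC.
Add 7 hours 55 minutes leg 3 → 16:36 UTC.
Cairo is UTC+3:00, so local arrival = 16:36 + 3:00 = 19:36 on Aug 16.

19:36 on August 16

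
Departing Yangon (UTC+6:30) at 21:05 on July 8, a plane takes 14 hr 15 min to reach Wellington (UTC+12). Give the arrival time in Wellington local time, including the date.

Convert departure to UTC: 21:05 − 6:30 = 14:35 UTC on Jul 8.
Add 14 hours 15 minutes travel time → 04:50 UTC (Jul 9).
Wellington is UTC+12:00, so local arrival = 04:50 + 12:00 = 16:50 on Jul 9.

16:50 on Jul 9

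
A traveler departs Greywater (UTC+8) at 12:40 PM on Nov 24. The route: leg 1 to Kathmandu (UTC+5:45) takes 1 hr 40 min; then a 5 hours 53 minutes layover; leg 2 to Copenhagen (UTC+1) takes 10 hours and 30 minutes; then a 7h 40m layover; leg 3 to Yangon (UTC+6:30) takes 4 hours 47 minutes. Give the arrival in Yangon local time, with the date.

Convert departure to UTC: 12:40 PM − 8:00 = 4:40 AM UTC on Nov 24.
Add 1 hour 40 minutes leg 1 → 6:20 AM UTC.
Add 5 hours 53 minutes layover in Kathmandu → 12:13 PM UTC.
Add 10 hours and 30 minutes leg 2 → 10:43 PM UTC.
Add 7 hours 40 minutes layover in Copenhagen → 6:23 AM UTC (Nov 25).
Add 4 hours 47 minutes leg 3 → 11:10 AM UTC.
Yangon is UTC+6:30, so local arrival = 11:10 AM + 6:30 = 5:40 PM on Nov 25.

5:40 PM on Nov 25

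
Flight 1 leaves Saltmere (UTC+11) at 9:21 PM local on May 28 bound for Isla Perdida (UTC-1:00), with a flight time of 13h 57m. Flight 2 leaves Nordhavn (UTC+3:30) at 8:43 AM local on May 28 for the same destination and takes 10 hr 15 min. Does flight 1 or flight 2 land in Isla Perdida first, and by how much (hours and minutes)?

Flight 1 in UTC: 9:21 PM − 11:00 = 10:21 AM on May 28.
+13 hours 57 minutes → arrive 12:18 AM UTC on May 29.
Flight 2 in UTC: 8:43 AM − 3:30 = 5:13 AM on May 28.
+10 hours and 15 minutes → arrive 3:28 PM UTC on May 28.
Flight 2 lands earlier by 8 hours 50 minutes.

the second, by 8 hours 50 minutes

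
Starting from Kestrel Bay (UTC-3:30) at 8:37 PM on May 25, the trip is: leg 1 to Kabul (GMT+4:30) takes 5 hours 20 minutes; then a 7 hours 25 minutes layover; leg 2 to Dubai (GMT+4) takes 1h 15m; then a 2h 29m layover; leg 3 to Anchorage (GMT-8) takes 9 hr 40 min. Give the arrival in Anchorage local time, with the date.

Convert departure to UTC: 8:37 PM + 3:30 = 12:07 AM UTC on May 26.
Add 5 hours and 20 minutes leg 1 → 5:27 AM UTC.
Add 7 hours 25 minutes layover in Kabul → 12:52 PM UTC.
Add 1 hour 15 minutes leg 2 → 2:07 PM UTC.
Add 2 hours and 29 minutes layover in Dubai → 4:36 PM UTC.
Add 9 hours and 40 minutes leg 3 → 2:16 AM UTC (May 27).
Anchorage is UTC−8:00, so local arrival = 2:16 AM − 8:00 = 6:16 PM on May 26.

6:16 PM on May 26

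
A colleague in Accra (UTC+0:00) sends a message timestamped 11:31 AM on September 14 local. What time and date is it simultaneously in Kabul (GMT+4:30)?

4:01 PM on Sep 14

Kabul is 4:30 ahead of Accra.
Shift by the zone difference: 11:31 AM + 4:30 = 4:01 PM on Sep 14 in Kabul.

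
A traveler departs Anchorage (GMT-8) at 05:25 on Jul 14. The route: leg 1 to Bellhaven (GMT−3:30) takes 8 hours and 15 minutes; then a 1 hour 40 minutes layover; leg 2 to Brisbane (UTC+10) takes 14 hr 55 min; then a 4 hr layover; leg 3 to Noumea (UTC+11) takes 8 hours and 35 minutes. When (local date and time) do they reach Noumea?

13:50 on Jul 16

Convert departure to UTC: 05:25 + 8:00 = 13:25 UTC on Jul 14.
Add 8 hours 15 minutes leg 1 → 21:40 UTC.
Add 1 hour and 40 minutes layover in Bellhaven → 23:20 UTC.
Add 14 hours 55 minutes leg 2 → 14:15 UTC (Jul 15).
Add 4 hours layover in Brisbane → 18:15 UTC.
Add 8 hours 35 minutes leg 3 → 02:50 UTC (Jul 16).
Noumea is UTC+11:00, so local arrival = 02:50 + 11:00 = 13:50 on Jul 16.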